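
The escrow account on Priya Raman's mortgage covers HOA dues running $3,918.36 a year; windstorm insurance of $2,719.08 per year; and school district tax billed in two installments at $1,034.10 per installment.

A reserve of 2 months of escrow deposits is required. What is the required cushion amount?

$1,450.94

HOA dues — $3,918.36 annually
Windstorm insurance — $2,719.08 annually
School district tax — $1,034.10 × 2 = $2,068.20 annually
Total annual escrow = $3,918.36 + $2,719.08 + $2,068.20 = $8,705.64
Per month = $8,705.64 ÷ 12 = $725.47
Cushion = 2 × $725.47 = $1,450.94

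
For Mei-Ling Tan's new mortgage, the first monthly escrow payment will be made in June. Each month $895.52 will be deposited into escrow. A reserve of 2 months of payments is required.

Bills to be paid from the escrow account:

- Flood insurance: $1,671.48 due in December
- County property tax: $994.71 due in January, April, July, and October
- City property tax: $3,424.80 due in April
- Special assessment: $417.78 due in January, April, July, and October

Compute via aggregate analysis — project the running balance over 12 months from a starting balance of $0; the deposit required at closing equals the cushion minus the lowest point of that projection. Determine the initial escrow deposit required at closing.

Cushion = 2 × $895.52 = $1,791.04
Trial balance (start $0, +$895.52 each month, − disbursements):
  Jun: +$895.52 → $895.52
  Jul: +$895.52 − $1,412.49 → $378.55
  Aug: +$895.52 → $1,274.07
  Sep: +$895.52 → $2,169.59
  Oct: +$895.52 − $1,412.49 → $1,652.62
  Nov: +$895.52 → $2,548.14
  Dec: +$895.52 − $1,671.48 → $1,772.18
  Jan: +$895.52 − $1,412.49 → $1,255.21
  Feb: +$895.52 → $2,150.73
  Mar: +$895.52 → $3,046.25
  Apr: +$895.52 − $4,837.29 → -$895.52
  May: +$895.52 → $0.00
Lowest trial balance = -$895.52 (Apr)
Initial deposit = cushion − low point = $1,791.04 − (-$895.52) = $2,686.56

$2,686.56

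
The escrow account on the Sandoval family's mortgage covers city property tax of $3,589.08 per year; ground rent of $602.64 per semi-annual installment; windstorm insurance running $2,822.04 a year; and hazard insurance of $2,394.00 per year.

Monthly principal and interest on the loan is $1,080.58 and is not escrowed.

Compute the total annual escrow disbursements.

City property tax = $3,589.08
Ground rent = $602.64 × 2 = $1,205.28
Windstorm insurance = $2,822.04
Hazard insurance = $2,394.00
Annual escrow total = $3,589.08 + $1,205.28 + $2,822.04 + $2,394.00 = $10,010.40

$10,010.40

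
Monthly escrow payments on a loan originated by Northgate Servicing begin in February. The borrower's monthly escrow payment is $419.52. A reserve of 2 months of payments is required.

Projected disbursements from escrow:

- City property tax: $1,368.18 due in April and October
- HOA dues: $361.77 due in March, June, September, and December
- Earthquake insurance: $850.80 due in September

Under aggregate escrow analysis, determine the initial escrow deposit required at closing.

Cushion = 2 × $419.52 = $839.04
Trial balance (start $0, +$419.52 each month, − disbursements):
  Feb: +$419.52 → $419.52
  Mar: +$419.52 − $361.77 → $477.27
  Apr: +$419.52 − $1,368.18 → -$471.39
  May: +$419.52 → -$51.87
  Jun: +$419.52 − $361.77 → $5.88
  Jul: +$419.52 → $425.40
  Aug: +$419.52 → $844.92
  Sep: +$419.52 − $1,212.57 → $51.87
  Oct: +$419.52 − $1,368.18 → -$896.79
  Nov: +$419.52 → -$477.27
  Dec: +$419.52 − $361.77 → -$419.52
  Jan: +$419.52 → $0.00
Lowest trial balance = -$896.79 (Oct)
Initial deposit = cushion − low point = $839.04 − (-$896.79) = $1,735.83

$1,735.83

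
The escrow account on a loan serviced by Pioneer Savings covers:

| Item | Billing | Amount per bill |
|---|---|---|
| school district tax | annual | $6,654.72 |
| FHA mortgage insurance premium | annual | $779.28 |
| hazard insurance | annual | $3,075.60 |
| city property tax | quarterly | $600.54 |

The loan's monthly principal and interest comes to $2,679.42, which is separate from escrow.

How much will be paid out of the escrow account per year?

$12,911.76

School district tax = $6,654.72 annually
FHA mortgage insurance premium = $779.28 annually
Hazard insurance = $3,075.60 annually
City property tax = $600.54 × 4 = $2,402.16 annually
Annual escrow total = $6,654.72 + $779.28 + $3,075.60 + $2,402.16 = $12,911.76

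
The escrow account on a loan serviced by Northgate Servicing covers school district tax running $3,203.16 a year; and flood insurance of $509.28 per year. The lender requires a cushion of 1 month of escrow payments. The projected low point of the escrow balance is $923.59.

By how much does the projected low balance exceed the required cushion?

School district tax: $3,203.16/yr
Flood insurance: $509.28/yr
Total annual escrow = $3,712.44
Per month = $3,712.44 / 12 = $309.37
Cushion = 1 × $309.37 = $309.37
Excess over cushion: $923.59 − $309.37 = $614.22

$614.22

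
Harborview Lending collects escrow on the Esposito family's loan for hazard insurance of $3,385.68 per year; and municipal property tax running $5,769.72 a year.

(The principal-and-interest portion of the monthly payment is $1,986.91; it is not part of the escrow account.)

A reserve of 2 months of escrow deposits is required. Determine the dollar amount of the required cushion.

$1,525.90

Hazard insurance — $3,385.68 per year
Municipal property tax — $5,769.72 per year
Total annual escrow = $3,385.68 + $5,769.72 = $9,155.40
Monthly = $9,155.40 ÷ 12 = $762.95
Required cushion = 2 × $762.95 = $1,525.90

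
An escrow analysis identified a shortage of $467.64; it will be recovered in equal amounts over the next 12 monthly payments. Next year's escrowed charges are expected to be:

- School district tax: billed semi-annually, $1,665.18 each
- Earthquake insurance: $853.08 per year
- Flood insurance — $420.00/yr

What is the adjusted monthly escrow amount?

$422.59

School district tax — $1,665.18 × 2 = $3,330.36/yr
Earthquake insurance — $853.08/yr
Flood insurance — $420.00/yr
Total per year = $3,330.36 + $853.08 + $420.00 = $4,603.44
Monthly escrow = $4,603.44 / 12 = $383.62
Shortage per month = $467.64 / 12 = $38.97
New monthly escrow = $383.62 + $38.97 = $422.59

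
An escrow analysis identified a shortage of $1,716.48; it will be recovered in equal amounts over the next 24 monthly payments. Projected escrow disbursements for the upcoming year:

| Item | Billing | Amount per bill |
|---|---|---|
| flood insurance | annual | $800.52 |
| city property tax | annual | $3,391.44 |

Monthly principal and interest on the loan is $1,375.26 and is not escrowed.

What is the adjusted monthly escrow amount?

$420.85

Flood insurance — $800.52/yr
City property tax — $3,391.44/yr
Total annual escrow = $4,191.96
Monthly escrow = $4,191.96 / 12 = $349.33
Shortage spread = $1,716.48 ÷ 24 = $71.52/mo
New monthly escrow = $349.33 + $71.52 = $420.85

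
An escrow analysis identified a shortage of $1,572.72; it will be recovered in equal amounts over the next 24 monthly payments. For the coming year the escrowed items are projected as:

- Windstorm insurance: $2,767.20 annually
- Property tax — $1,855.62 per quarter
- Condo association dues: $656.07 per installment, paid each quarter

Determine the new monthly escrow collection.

Windstorm insurance = $2,767.20 annually
Property tax = $1,855.62 × 4 = $7,422.48 annually
Condo association dues = $656.07 × 4 = $2,624.28 annually
Combined annual = $12,813.96
Per month = $12,813.96 / 12 = $1,067.83
Shortage per month = $1,572.72 ÷ 24 = $65.53
Adjusted monthly = $1,067.83 + $65.53 = $1,133.36

$1,133.36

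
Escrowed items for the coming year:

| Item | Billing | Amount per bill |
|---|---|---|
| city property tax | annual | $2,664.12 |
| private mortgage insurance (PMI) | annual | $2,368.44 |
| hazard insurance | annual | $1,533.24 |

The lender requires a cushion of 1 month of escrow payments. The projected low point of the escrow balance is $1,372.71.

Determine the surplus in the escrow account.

City property tax: $2,664.12 per year
Private mortgage insurance (PMI): $2,368.44 per year
Hazard insurance: $1,533.24 per year
Total annual escrow = $6,565.80
Per month = $6,565.80 / 12 = $547.15
Cushion = 1 × $547.15 = $547.15
Surplus = $1,372.71 − $547.15 = $825.56

$825.56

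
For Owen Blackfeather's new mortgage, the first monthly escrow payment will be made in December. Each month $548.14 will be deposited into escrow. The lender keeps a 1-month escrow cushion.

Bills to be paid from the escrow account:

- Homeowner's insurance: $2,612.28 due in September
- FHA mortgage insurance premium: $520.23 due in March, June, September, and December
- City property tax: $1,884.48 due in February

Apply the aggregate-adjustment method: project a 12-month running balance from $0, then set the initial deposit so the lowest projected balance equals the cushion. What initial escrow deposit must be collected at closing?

$1,644.42

Cushion = 1 × $548.14 = $548.14
Trial balance (start $0, +$548.14 each month, − disbursements):
  Dec: +$548.14 − $520.23 → $27.91
  Jan: +$548.14 → $576.05
  Feb: +$548.14 − $1,884.48 → -$760.29
  Mar: +$548.14 − $520.23 → -$732.38
  Apr: +$548.14 → -$184.24
  May: +$548.14 → $363.90
  Jun: +$548.14 − $520.23 → $391.81
  Jul: +$548.14 → $939.95
  Aug: +$548.14 → $1,488.09
  Sep: +$548.14 − $3,132.51 → -$1,096.28
  Oct: +$548.14 → -$548.14
  Nov: +$548.14 → $0.00
Lowest trial balance = -$1,096.28 (Sep)
Initial deposit = cushion − low point = $548.14 − (-$1,096.28) = $1,644.42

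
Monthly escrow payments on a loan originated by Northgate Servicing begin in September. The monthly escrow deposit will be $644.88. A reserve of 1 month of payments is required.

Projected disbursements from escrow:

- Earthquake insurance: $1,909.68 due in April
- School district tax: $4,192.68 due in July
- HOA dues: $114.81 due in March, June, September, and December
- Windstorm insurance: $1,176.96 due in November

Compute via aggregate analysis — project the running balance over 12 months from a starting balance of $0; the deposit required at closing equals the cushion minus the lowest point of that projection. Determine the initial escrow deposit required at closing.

Cushion = 1 × $644.88 = $644.88
Trial balance (start $0, +$644.88 each month, − disbursements):
  Sep: +$644.88 − $114.81 → $530.07
  Oct: +$644.88 → $1,174.95
  Nov: +$644.88 − $1,176.96 → $642.87
  Dec: +$644.88 − $114.81 → $1,172.94
  Jan: +$644.88 → $1,817.82
  Feb: +$644.88 → $2,462.70
  Mar: +$644.88 − $114.81 → $2,992.77
  Apr: +$644.88 − $1,909.68 → $1,727.97
  May: +$644.88 → $2,372.85
  Jun: +$644.88 − $114.81 → $2,902.92
  Jul: +$644.88 − $4,192.68 → -$644.88
  Aug: +$644.88 → $0.00
Lowest trial balance = -$644.88 (Jul)
Initial deposit = cushion − low point = $644.88 − (-$644.88) = $1,289.76

$1,289.76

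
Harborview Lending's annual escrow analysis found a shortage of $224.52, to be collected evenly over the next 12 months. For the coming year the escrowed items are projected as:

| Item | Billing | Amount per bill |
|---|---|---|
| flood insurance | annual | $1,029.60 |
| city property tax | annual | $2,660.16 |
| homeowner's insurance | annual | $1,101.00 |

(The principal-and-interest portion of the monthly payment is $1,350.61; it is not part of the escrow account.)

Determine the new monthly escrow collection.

Flood insurance: $1,029.60 annually
City property tax: $2,660.16 annually
Homeowner's insurance: $1,101.00 annually
Total per year = $4,790.76
Monthly escrow = $4,790.76 / 12 = $399.23
Shortage per month = $224.52 / 12 = $18.71
New monthly escrow = $399.23 + $18.71 = $417.94

$417.94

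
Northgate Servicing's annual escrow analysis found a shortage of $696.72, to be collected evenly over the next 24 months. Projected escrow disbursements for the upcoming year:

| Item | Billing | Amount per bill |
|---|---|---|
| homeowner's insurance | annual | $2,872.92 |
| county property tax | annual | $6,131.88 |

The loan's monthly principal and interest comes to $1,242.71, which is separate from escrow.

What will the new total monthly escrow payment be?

Homeowner's insurance = $2,872.92/yr
County property tax = $6,131.88/yr
Total per year = $9,004.80
Monthly = $9,004.80 / 12 = $750.40
Shortage spread = $696.72 / 24 = $29.03/mo
New monthly escrow = $750.40 + $29.03 = $779.43

$779.43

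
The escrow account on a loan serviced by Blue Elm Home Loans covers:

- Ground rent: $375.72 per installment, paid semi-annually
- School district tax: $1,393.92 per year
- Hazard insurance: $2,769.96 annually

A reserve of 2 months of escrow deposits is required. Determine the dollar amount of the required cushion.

Ground rent = $375.72 × 2 = $751.44 per year
School district tax = $1,393.92 per year
Hazard insurance = $2,769.96 per year
Combined annual = $4,915.32
Base monthly escrow = $4,915.32 ÷ 12 = $409.61
Reserve = 2 × $409.61 = $819.22

$819.22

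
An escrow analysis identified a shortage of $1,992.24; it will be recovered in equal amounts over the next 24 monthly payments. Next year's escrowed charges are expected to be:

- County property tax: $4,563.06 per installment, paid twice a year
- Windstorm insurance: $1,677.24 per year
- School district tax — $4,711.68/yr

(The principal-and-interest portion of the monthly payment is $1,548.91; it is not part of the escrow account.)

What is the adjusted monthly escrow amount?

$1,375.93

County property tax — $4,563.06 × 2 = $9,126.12
Windstorm insurance — $1,677.24
School district tax — $4,711.68
Total annual escrow = $9,126.12 + $1,677.24 + $4,711.68 = $15,515.04
Monthly = $15,515.04 / 12 = $1,292.92
Monthly shortage recovery: $1,992.24 ÷ 24 = $83.01
New monthly escrow = $1,292.92 + $83.01 = $1,375.93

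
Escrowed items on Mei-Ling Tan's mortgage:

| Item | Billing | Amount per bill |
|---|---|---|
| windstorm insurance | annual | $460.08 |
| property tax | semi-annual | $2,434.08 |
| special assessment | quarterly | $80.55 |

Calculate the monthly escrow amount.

$470.87

Windstorm insurance = $460.08 annually
Property tax = $2,434.08 × 2 = $4,868.16 annually
Special assessment = $80.55 × 4 = $322.20 annually
Combined annual = $5,650.44
Monthly = $5,650.44 ÷ 12 = $470.87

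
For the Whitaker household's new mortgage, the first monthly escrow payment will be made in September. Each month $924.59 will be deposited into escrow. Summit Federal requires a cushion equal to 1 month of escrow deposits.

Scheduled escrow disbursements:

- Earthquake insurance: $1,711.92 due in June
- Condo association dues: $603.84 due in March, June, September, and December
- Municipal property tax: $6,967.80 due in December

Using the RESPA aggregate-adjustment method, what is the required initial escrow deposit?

Cushion = 1 × $924.59 = $924.59
Trial balance (start $0, +$924.59 each month, − disbursements):
  Sep: +$924.59 − $603.84 → $320.75
  Oct: +$924.59 → $1,245.34
  Nov: +$924.59 → $2,169.93
  Dec: +$924.59 − $7,571.64 → -$4,477.12
  Jan: +$924.59 → -$3,552.53
  Feb: +$924.59 → -$2,627.94
  Mar: +$924.59 − $603.84 → -$2,307.19
  Apr: +$924.59 → -$1,382.60
  May: +$924.59 → -$458.01
  Jun: +$924.59 − $2,315.76 → -$1,849.18
  Jul: +$924.59 → -$924.59
  Aug: +$924.59 → $0.00
Lowest trial balance = -$4,477.12 (Dec)
Initial deposit = cushion − low point = $924.59 − (-$4,477.12) = $5,401.71

$5,401.71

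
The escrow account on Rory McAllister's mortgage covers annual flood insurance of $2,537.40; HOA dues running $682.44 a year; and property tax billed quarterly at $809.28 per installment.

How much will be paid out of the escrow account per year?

$6,456.96

Flood insurance = $2,537.40
HOA dues = $682.44
Property tax = $809.28 × 4 = $3,237.12
Annual escrow total = $6,456.96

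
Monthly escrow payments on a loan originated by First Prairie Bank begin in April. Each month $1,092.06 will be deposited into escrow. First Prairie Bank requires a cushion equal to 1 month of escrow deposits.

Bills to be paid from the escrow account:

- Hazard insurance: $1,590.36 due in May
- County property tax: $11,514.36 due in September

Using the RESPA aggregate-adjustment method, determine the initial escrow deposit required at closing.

$7,644.42

Cushion = 1 × $1,092.06 = $1,092.06
Trial balance (start $0, +$1,092.06 each month, − disbursements):
  Apr: +$1,092.06 → $1,092.06
  May: +$1,092.06 − $1,590.36 → $593.76
  Jun: +$1,092.06 → $1,685.82
  Jul: +$1,092.06 → $2,777.88
  Aug: +$1,092.06 → $3,869.94
  Sep: +$1,092.06 − $11,514.36 → -$6,552.36
  Oct: +$1,092.06 → -$5,460.30
  Nov: +$1,092.06 → -$4,368.24
  Dec: +$1,092.06 → -$3,276.18
  Jan: +$1,092.06 → -$2,184.12
  Feb: +$1,092.06 → -$1,092.06
  Mar: +$1,092.06 → $0.00
Lowest trial balance = -$6,552.36 (Sep)
Initial deposit = cushion − low point = $1,092.06 − (-$6,552.36) = $7,644.42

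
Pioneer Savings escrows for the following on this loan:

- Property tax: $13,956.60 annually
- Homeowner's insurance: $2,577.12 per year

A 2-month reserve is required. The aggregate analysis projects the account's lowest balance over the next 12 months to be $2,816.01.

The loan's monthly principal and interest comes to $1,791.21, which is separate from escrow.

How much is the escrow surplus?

Property tax = $13,956.60 annually
Homeowner's insurance = $2,577.12 annually
Total per year = $13,956.60 + $2,577.12 = $16,533.72
Monthly escrow = $16,533.72 / 12 = $1,377.81
Cushion = 2 × $1,377.81 = $2,755.62
Surplus = $2,816.01 − $2,755.62 = $60.39

$60.39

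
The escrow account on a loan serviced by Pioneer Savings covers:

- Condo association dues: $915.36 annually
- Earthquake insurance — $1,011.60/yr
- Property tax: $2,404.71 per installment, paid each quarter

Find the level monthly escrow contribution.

Condo association dues: $915.36/yr
Earthquake insurance: $1,011.60/yr
Property tax: $2,404.71 × 4 = $9,618.84/yr
Combined annual = $11,545.80
Monthly escrow = $11,545.80 / 12 = $962.15

$962.15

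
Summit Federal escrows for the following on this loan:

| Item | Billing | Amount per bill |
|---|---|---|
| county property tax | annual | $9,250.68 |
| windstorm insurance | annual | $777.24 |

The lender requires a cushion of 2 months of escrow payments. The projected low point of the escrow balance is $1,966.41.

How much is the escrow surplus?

County property tax = $9,250.68 annually
Windstorm insurance = $777.24 annually
Yearly total = $9,250.68 + $777.24 = $10,027.92
Monthly escrow = $10,027.92 / 12 = $835.66
Required cushion = 2 × $835.66 = $1,671.32
Excess over cushion: $1,966.41 − $1,671.32 = $295.09

$295.09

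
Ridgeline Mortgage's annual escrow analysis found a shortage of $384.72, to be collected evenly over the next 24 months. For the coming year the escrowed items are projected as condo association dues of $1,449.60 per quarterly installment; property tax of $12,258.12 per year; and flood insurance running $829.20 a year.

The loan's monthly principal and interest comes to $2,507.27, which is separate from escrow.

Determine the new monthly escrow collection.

$1,589.84

Condo association dues: $1,449.60 × 4 = $5,798.40/yr
Property tax: $12,258.12/yr
Flood insurance: $829.20/yr
Yearly total = $5,798.40 + $12,258.12 + $829.20 = $18,885.72
Base monthly escrow = $18,885.72 ÷ 12 = $1,573.81
Shortage per month = $384.72 ÷ 24 = $16.03
New monthly escrow = $1,573.81 + $16.03 = $1,589.84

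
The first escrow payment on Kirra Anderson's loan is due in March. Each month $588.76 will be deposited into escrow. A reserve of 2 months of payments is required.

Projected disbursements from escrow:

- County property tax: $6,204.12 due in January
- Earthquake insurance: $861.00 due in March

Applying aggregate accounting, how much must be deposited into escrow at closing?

Cushion = 2 × $588.76 = $1,177.52
Trial balance (start $0, +$588.76 each month, − disbursements):
  Mar: +$588.76 − $861.00 → -$272.24
  Apr: +$588.76 → $316.52
  May: +$588.76 → $905.28
  Jun: +$588.76 → $1,494.04
  Jul: +$588.76 → $2,082.80
  Aug: +$588.76 → $2,671.56
  Sep: +$588.76 → $3,260.32
  Oct: +$588.76 → $3,849.08
  Nov: +$588.76 → $4,437.84
  Dec: +$588.76 → $5,026.60
  Jan: +$588.76 − $6,204.12 → -$588.76
  Feb: +$588.76 → $0.00
Lowest trial balance = -$588.76 (Jan)
Initial deposit = cushion − low point = $1,177.52 − (-$588.76) = $1,766.28

$1,766.28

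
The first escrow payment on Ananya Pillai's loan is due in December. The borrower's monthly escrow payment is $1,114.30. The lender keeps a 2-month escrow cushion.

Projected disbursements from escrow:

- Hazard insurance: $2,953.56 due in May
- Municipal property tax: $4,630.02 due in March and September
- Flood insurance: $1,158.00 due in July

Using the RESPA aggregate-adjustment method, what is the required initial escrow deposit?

Cushion = 2 × $1,114.30 = $2,228.60
Trial balance (start $0, +$1,114.30 each month, − disbursements):
  Dec: +$1,114.30 → $1,114.30
  Jan: +$1,114.30 → $2,228.60
  Feb: +$1,114.30 → $3,342.90
  Mar: +$1,114.30 − $4,630.02 → -$172.82
  Apr: +$1,114.30 → $941.48
  May: +$1,114.30 − $2,953.56 → -$897.78
  Jun: +$1,114.30 → $216.52
  Jul: +$1,114.30 − $1,158.00 → $172.82
  Aug: +$1,114.30 → $1,287.12
  Sep: +$1,114.30 − $4,630.02 → -$2,228.60
  Oct: +$1,114.30 → -$1,114.30
  Nov: +$1,114.30 → $0.00
Lowest trial balance = -$2,228.60 (Sep)
Initial deposit = cushion − low point = $2,228.60 − (-$2,228.60) = $4,457.20

$4,457.20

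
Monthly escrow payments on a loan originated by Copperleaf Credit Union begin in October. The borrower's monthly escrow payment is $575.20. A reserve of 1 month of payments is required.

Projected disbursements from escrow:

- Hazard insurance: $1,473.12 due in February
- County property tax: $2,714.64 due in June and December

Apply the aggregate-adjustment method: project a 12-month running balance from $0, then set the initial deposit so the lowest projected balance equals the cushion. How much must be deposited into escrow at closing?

$2,300.80

Cushion = 1 × $575.20 = $575.20
Trial balance (start $0, +$575.20 each month, − disbursements):
  Oct: +$575.20 → $575.20
  Nov: +$575.20 → $1,150.40
  Dec: +$575.20 − $2,714.64 → -$989.04
  Jan: +$575.20 → -$413.84
  Feb: +$575.20 − $1,473.12 → -$1,311.76
  Mar: +$575.20 → -$736.56
  Apr: +$575.20 → -$161.36
  May: +$575.20 → $413.84
  Jun: +$575.20 − $2,714.64 → -$1,725.60
  Jul: +$575.20 → -$1,150.40
  Aug: +$575.20 → -$575.20
  Sep: +$575.20 → $0.00
Lowest trial balance = -$1,725.60 (Jun)
Initial deposit = cushion − low point = $575.20 − (-$1,725.60) = $2,300.80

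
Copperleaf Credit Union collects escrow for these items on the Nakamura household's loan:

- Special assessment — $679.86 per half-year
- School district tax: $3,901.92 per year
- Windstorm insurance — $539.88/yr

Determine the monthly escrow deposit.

$483.46

Special assessment: $679.86 × 2 = $1,359.72 per year
School district tax: $3,901.92 per year
Windstorm insurance: $539.88 per year
Annual escrow total = $5,801.52
Per month = $5,801.52 / 12 = $483.46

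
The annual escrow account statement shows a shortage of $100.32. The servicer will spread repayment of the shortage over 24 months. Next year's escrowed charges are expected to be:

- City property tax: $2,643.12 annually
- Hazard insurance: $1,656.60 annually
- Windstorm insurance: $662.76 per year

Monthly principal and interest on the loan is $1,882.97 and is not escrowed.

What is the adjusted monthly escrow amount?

City property tax — $2,643.12/yr
Hazard insurance — $1,656.60/yr
Windstorm insurance — $662.76/yr
Total per year = $2,643.12 + $1,656.60 + $662.76 = $4,962.48
Monthly escrow = $4,962.48 ÷ 12 = $413.54
Shortage per month = $100.32 / 24 = $4.18
Adjusted monthly = $413.54 + $4.18 = $417.72

$417.72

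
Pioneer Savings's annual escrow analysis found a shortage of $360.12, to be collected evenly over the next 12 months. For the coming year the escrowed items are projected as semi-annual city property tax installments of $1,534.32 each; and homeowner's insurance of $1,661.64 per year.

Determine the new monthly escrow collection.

City property tax = $1,534.32 × 2 = $3,068.64 annually
Homeowner's insurance = $1,661.64 annually
Annual escrow total = $4,730.28
Monthly escrow = $4,730.28 / 12 = $394.19
Shortage per month = $360.12 ÷ 12 = $30.01
New monthly escrow = $394.19 + $30.01 = $424.20

$424.20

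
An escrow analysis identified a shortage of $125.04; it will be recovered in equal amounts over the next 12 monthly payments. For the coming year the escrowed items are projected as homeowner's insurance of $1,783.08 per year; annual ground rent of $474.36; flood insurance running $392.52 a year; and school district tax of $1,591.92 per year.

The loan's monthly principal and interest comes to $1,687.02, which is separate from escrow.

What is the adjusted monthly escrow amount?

Homeowner's insurance — $1,783.08
Ground rent — $474.36
Flood insurance — $392.52
School district tax — $1,591.92
Total per year = $1,783.08 + $474.36 + $392.52 + $1,591.92 = $4,241.88
Monthly escrow = $4,241.88 ÷ 12 = $353.49
Monthly shortage recovery: $125.04 ÷ 12 = $10.42
New monthly escrow = $353.49 + $10.42 = $363.91

$363.91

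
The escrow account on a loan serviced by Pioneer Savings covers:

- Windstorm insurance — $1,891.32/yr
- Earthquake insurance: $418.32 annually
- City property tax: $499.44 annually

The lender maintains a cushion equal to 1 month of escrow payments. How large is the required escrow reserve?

Windstorm insurance: $1,891.32 per year
Earthquake insurance: $418.32 per year
City property tax: $499.44 per year
Total annual escrow = $2,809.08
Per month = $2,809.08 ÷ 12 = $234.09
Reserve = 1 × $234.09 = $234.09

$234.09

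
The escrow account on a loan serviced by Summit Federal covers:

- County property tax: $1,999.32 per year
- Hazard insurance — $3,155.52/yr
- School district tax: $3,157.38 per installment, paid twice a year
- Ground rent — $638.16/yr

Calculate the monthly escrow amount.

County property tax: $1,999.32
Hazard insurance: $3,155.52
School district tax: $3,157.38 × 2 = $6,314.76
Ground rent: $638.16
Yearly total = $1,999.32 + $3,155.52 + $6,314.76 + $638.16 = $12,107.76
Per month = $12,107.76 ÷ 12 = $1,008.98

$1,008.98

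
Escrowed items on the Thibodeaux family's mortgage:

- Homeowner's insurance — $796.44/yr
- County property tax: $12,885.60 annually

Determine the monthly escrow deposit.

$1,140.17

Homeowner's insurance = $796.44/yr
County property tax = $12,885.60/yr
Total per year = $13,682.04
Monthly = $13,682.04 ÷ 12 = $1,140.17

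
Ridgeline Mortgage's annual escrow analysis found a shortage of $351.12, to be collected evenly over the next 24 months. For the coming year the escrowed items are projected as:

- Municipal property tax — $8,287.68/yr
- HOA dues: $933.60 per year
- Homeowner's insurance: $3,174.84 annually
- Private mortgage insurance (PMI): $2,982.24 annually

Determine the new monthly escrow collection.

Municipal property tax: $8,287.68
HOA dues: $933.60
Homeowner's insurance: $3,174.84
Private mortgage insurance (PMI): $2,982.24
Annual escrow total = $15,378.36
Base monthly escrow = $15,378.36 / 12 = $1,281.53
Shortage per month = $351.12 / 24 = $14.63
Adjusted monthly = $1,281.53 + $14.63 = $1,296.16

$1,296.16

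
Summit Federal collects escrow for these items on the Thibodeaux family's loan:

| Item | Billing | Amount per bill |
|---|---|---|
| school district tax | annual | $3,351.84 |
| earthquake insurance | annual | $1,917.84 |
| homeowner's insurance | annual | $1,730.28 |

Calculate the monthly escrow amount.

School district tax — $3,351.84/yr
Earthquake insurance — $1,917.84/yr
Homeowner's insurance — $1,730.28/yr
Total annual escrow = $3,351.84 + $1,917.84 + $1,730.28 = $6,999.96
Monthly escrow = $6,999.96 / 12 = $583.33

$583.33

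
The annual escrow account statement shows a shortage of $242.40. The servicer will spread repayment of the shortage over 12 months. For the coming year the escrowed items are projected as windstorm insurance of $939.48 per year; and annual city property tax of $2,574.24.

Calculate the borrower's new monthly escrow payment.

Windstorm insurance: $939.48 annually
City property tax: $2,574.24 annually
Total annual escrow = $939.48 + $2,574.24 = $3,513.72
Monthly = $3,513.72 ÷ 12 = $292.81
Monthly shortage recovery: $242.40 ÷ 12 = $20.20
New monthly escrow = $292.81 + $20.20 = $313.01

$313.01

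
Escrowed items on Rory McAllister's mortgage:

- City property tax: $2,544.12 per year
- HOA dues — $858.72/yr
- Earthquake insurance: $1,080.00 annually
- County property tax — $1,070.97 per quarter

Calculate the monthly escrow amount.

$730.56

City property tax — $2,544.12
HOA dues — $858.72
Earthquake insurance — $1,080.00
County property tax — $1,070.97 × 4 = $4,283.88
Total annual escrow = $8,766.72
Monthly escrow = $8,766.72 ÷ 12 = $730.56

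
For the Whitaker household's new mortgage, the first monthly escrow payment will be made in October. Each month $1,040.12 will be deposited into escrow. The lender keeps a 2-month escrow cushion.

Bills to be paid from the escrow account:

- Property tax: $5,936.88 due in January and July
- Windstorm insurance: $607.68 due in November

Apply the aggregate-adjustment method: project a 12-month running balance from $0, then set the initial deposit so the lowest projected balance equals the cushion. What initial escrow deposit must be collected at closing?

Cushion = 2 × $1,040.12 = $2,080.24
Trial balance (start $0, +$1,040.12 each month, − disbursements):
  Oct: +$1,040.12 → $1,040.12
  Nov: +$1,040.12 − $607.68 → $1,472.56
  Dec: +$1,040.12 → $2,512.68
  Jan: +$1,040.12 − $5,936.88 → -$2,384.08
  Feb: +$1,040.12 → -$1,343.96
  Mar: +$1,040.12 → -$303.84
  Apr: +$1,040.12 → $736.28
  May: +$1,040.12 → $1,776.40
  Jun: +$1,040.12 → $2,816.52
  Jul: +$1,040.12 − $5,936.88 → -$2,080.24
  Aug: +$1,040.12 → -$1,040.12
  Sep: +$1,040.12 → $0.00
Lowest trial balance = -$2,384.08 (Jan)
Initial deposit = cushion − low point = $2,080.24 − (-$2,384.08) = $4,464.32

$4,464.32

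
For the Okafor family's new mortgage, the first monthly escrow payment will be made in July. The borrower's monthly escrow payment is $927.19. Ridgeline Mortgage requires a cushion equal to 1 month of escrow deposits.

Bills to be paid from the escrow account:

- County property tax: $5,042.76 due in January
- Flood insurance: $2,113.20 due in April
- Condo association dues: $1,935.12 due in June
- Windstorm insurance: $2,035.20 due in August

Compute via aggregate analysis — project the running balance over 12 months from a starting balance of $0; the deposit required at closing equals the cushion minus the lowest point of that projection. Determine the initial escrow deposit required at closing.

Cushion = 1 × $927.19 = $927.19
Trial balance (start $0, +$927.19 each month, − disbursements):
  Jul: +$927.19 → $927.19
  Aug: +$927.19 − $2,035.20 → -$180.82
  Sep: +$927.19 → $746.37
  Oct: +$927.19 → $1,673.56
  Nov: +$927.19 → $2,600.75
  Dec: +$927.19 → $3,527.94
  Jan: +$927.19 − $5,042.76 → -$587.63
  Feb: +$927.19 → $339.56
  Mar: +$927.19 → $1,266.75
  Apr: +$927.19 − $2,113.20 → $80.74
  May: +$927.19 → $1,007.93
  Jun: +$927.19 − $1,935.12 → $0.00
Lowest trial balance = -$587.63 (Jan)
Initial deposit = cushion − low point = $927.19 − (-$587.63) = $1,514.82

$1,514.82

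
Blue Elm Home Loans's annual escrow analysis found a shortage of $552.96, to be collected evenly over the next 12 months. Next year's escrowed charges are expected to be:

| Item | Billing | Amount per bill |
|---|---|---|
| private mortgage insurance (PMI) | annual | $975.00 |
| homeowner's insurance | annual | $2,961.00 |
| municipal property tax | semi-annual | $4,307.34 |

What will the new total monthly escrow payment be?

$1,091.97

Private mortgage insurance (PMI): $975.00 per year
Homeowner's insurance: $2,961.00 per year
Municipal property tax: $4,307.34 × 2 = $8,614.68 per year
Total per year = $975.00 + $2,961.00 + $8,614.68 = $12,550.68
Monthly escrow = $12,550.68 ÷ 12 = $1,045.89
Monthly shortage recovery: $552.96 ÷ 12 = $46.08
Adjusted monthly = $1,045.89 + $46.08 = $1,091.97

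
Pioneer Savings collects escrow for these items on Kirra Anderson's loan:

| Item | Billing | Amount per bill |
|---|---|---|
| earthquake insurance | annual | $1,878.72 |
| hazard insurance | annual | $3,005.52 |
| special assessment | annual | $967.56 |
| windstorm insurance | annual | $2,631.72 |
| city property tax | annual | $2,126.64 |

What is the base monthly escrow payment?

Earthquake insurance: $1,878.72 per year
Hazard insurance: $3,005.52 per year
Special assessment: $967.56 per year
Windstorm insurance: $2,631.72 per year
City property tax: $2,126.64 per year
Total annual escrow = $1,878.72 + $3,005.52 + $967.56 + $2,631.72 + $2,126.64 = $10,610.16
Base monthly escrow = $10,610.16 / 12 = $884.18

$884.18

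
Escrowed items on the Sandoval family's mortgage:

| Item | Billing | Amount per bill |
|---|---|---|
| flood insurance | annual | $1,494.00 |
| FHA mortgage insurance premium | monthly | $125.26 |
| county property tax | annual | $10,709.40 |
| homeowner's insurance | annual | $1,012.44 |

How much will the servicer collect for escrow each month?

Flood insurance = $1,494.00
FHA mortgage insurance premium = $125.26 × 12 = $1,503.12
County property tax = $10,709.40
Homeowner's insurance = $1,012.44
Yearly total = $1,494.00 + $1,503.12 + $10,709.40 + $1,012.44 = $14,718.96
Base monthly escrow = $14,718.96 / 12 = $1,226.58

$1,226.58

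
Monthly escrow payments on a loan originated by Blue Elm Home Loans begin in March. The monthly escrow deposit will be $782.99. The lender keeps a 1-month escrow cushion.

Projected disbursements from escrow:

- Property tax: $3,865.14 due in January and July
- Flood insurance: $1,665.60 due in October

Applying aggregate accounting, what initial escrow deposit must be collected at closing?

Cushion = 1 × $782.99 = $782.99
Trial balance (start $0, +$782.99 each month, − disbursements):
  Mar: +$782.99 → $782.99
  Apr: +$782.99 → $1,565.98
  May: +$782.99 → $2,348.97
  Jun: +$782.99 → $3,131.96
  Jul: +$782.99 − $3,865.14 → $49.81
  Aug: +$782.99 → $832.80
  Sep: +$782.99 → $1,615.79
  Oct: +$782.99 − $1,665.60 → $733.18
  Nov: +$782.99 → $1,516.17
  Dec: +$782.99 → $2,299.16
  Jan: +$782.99 − $3,865.14 → -$782.99
  Feb: +$782.99 → $0.00
Lowest trial balance = -$782.99 (Jan)
Initial deposit = cushion − low point = $782.99 − (-$782.99) = $1,565.98

$1,565.98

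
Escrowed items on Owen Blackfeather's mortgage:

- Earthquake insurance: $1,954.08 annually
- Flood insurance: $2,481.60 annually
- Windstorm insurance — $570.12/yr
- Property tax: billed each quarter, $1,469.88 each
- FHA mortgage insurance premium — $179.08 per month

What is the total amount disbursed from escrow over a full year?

$13,034.28

Earthquake insurance — $1,954.08 annually
Flood insurance — $2,481.60 annually
Windstorm insurance — $570.12 annually
Property tax — $1,469.88 × 4 = $5,879.52 annually
FHA mortgage insurance premium — $179.08 × 12 = $2,148.96 annually
Annual escrow total = $1,954.08 + $2,481.60 + $570.12 + $5,879.52 + $2,148.96 = $13,034.28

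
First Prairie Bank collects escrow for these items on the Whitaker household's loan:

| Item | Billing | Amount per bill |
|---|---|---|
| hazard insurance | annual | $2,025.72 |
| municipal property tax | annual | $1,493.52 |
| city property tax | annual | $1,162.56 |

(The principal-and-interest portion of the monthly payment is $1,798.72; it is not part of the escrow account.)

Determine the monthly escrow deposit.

Hazard insurance: $2,025.72 annually
Municipal property tax: $1,493.52 annually
City property tax: $1,162.56 annually
Combined annual = $4,681.80
Per month = $4,681.80 / 12 = $390.15

$390.15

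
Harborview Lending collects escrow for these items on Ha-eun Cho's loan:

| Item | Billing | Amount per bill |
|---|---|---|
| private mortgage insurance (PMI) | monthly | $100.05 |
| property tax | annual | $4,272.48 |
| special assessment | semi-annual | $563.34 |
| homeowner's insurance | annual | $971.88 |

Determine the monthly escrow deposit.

Private mortgage insurance (PMI): $100.05 × 12 = $1,200.60
Property tax: $4,272.48
Special assessment: $563.34 × 2 = $1,126.68
Homeowner's insurance: $971.88
Total per year = $1,200.60 + $4,272.48 + $1,126.68 + $971.88 = $7,571.64
Per month = $7,571.64 ÷ 12 = $630.97

$630.97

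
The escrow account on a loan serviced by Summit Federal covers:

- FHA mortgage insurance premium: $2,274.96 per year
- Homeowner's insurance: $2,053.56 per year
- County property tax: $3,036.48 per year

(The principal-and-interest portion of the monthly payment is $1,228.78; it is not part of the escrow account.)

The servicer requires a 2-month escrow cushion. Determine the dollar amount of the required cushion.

$1,227.50

FHA mortgage insurance premium — $2,274.96 annually
Homeowner's insurance — $2,053.56 annually
County property tax — $3,036.48 annually
Yearly total = $7,365.00
Monthly = $7,365.00 / 12 = $613.75
Required cushion = 2 × $613.75 = $1,227.50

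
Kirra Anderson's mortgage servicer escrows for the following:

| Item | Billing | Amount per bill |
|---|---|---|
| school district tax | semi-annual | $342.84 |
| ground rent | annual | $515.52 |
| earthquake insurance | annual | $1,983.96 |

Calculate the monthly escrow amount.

School district tax: $342.84 × 2 = $685.68/yr
Ground rent: $515.52/yr
Earthquake insurance: $1,983.96/yr
Yearly total = $3,185.16
Per month = $3,185.16 / 12 = $265.43

$265.43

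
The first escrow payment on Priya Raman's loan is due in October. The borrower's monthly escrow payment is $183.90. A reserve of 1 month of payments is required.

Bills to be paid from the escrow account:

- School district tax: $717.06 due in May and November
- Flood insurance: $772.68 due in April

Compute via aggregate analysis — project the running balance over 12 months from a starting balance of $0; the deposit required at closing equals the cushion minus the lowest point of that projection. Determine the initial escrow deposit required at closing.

$919.50

Cushion = 1 × $183.90 = $183.90
Trial balance (start $0, +$183.90 each month, − disbursements):
  Oct: +$183.90 → $183.90
  Nov: +$183.90 − $717.06 → -$349.26
  Dec: +$183.90 → -$165.36
  Jan: +$183.90 → $18.54
  Feb: +$183.90 → $202.44
  Mar: +$183.90 → $386.34
  Apr: +$183.90 − $772.68 → -$202.44
  May: +$183.90 − $717.06 → -$735.60
  Jun: +$183.90 → -$551.70
  Jul: +$183.90 → -$367.80
  Aug: +$183.90 → -$183.90
  Sep: +$183.90 → $0.00
Lowest trial balance = -$735.60 (May)
Initial deposit = cushion − low point = $183.90 − (-$735.60) = $919.50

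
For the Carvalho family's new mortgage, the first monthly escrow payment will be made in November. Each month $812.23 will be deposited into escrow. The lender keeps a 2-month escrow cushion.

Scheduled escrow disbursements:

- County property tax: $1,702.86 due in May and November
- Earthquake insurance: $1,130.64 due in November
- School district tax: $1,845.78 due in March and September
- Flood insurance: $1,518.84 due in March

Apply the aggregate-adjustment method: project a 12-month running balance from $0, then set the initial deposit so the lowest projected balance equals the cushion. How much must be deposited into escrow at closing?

Cushion = 2 × $812.23 = $1,624.46
Trial balance (start $0, +$812.23 each month, − disbursements):
  Nov: +$812.23 − $2,833.50 → -$2,021.27
  Dec: +$812.23 → -$1,209.04
  Jan: +$812.23 → -$396.81
  Feb: +$812.23 → $415.42
  Mar: +$812.23 − $3,364.62 → -$2,136.97
  Apr: +$812.23 → -$1,324.74
  May: +$812.23 − $1,702.86 → -$2,215.37
  Jun: +$812.23 → -$1,403.14
  Jul: +$812.23 → -$590.91
  Aug: +$812.23 → $221.32
  Sep: +$812.23 − $1,845.78 → -$812.23
  Oct: +$812.23 → $0.00
Lowest trial balance = -$2,215.37 (May)
Initial deposit = cushion − low point = $1,624.46 − (-$2,215.37) = $3,839.83

$3,839.83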